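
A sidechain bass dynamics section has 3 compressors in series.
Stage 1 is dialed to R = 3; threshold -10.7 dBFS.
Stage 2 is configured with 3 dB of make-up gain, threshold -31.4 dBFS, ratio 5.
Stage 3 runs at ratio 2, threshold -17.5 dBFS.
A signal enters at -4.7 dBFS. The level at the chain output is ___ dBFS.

Stage 1: -4.7 dBFS is 6 dB over -10.7 dBFS; at 3:1 that becomes 2 dB over, giving -8.7 dBFS.
Stage 2: overshoot 22.7 dB → 22.7/5 = 4.54 dB → -26.86 dBFS; +3 dB make-up → -23.86 dBFS.
Stage 3: below threshold (-23.86 ≤ -17.5); passes unchanged; output -23.86 dBFS.

-23.86 dBFS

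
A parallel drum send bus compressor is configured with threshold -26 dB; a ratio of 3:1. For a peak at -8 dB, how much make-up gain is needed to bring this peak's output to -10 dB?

10 dB

Without make-up, output = threshold + overshoot/3 = -26 + 6 = -20 dB.
Gap to target: 10 dB.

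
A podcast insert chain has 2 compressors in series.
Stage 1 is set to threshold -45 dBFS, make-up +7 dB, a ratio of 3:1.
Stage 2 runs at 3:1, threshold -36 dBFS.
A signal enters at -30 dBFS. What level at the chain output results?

-35 dBFS

Stage 1: -30 dBFS is 15 dB over -45 dBFS; at 3:1 that becomes 5 dB over, giving -40 dBFS; +7 dB make-up → -33 dBFS.
Stage 2: 3 dB above -36 dBFS, reduced 3:1 to 1 dB above → -35 dBFS.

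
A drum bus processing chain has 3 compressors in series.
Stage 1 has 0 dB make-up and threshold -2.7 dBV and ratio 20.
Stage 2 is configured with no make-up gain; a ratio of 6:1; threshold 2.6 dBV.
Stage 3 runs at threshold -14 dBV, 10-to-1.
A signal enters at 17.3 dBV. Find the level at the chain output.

-12.77 dBV

Stage 1: overshoot 20 dB → 20/20 = 1 dB → -1.7 dBV.
Stage 2: -1.7 dBV ≤ 2.6 dBV, so stage 2 doesn't engage; output -1.7 dBV.
Stage 3: overshoot 12.3 dB → 12.3/10 = 1.23 dB → -12.77 dBV.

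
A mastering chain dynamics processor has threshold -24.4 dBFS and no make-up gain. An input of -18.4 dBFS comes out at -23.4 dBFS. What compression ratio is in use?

6:1

Input overshoot = -18.4 − (-24.4) = 6 dB; output overshoot = -23.4 − (-24.4) = 1 dB.
Ratio = 6 / 1 = 6.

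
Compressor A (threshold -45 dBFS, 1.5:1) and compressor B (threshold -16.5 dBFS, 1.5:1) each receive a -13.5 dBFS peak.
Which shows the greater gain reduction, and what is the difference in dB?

A, by 9.5 dB

A: 31.5 dB over, compressed to 21 dB over, so 10.5 dB of GR.
B: 3 dB over, compressed to 2 dB over, so 1 dB of GR.
Difference: 9.5 dB in favour of A.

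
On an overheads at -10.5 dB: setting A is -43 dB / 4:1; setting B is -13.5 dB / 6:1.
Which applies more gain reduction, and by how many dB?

A: overshoot 32.5 dB → output overshoot 8.125 dB → GR 24.375 dB.
B: overshoot 3 dB → output overshoot 0.5 dB → GR 2.5 dB.
A applies 21.875 dB more gain reduction.

A, by 21.875 dB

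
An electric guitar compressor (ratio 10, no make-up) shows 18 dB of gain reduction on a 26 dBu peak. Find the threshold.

6 dBu

Let T be the threshold. Output overshoot = (input overshoot)/R, so 8 − T = (26 − T)/10.
10·(8 − T) = 26 − T → 9·T = 80 − 26 = 54.
T = 54/9 = 6 dBu.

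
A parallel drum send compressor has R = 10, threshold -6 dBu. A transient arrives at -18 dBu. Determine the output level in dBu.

-18 dBu

-18 dBu is 12 dB below the -6 dBu threshold, so no gain reduction is applied.
Output = input = -18 dBu.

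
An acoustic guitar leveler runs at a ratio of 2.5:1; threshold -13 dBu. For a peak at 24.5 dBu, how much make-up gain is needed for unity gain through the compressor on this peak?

The peak compresses to -13 + 37.5/2.5 = 2 dBu.
To reach 24.5 dBu requires 24.5 − 2 = 22.5 dB of make-up.

22.5 dB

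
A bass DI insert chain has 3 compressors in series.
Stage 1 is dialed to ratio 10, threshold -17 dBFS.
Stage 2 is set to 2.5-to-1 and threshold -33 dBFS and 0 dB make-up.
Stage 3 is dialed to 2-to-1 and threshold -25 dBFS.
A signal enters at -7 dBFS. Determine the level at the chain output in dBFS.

-26.2 dBFS

Stage 1: overshoot 10 dB → 10/10 = 1 dB → -16 dBFS.
Stage 2: 17 dB above -33 dBFS, reduced 2.5:1 to 6.8 dB above → -26.2 dBFS.
Stage 3: -26.2 dBFS is at or below the -25 dBFS threshold — no compression; output -26.2 dBFS.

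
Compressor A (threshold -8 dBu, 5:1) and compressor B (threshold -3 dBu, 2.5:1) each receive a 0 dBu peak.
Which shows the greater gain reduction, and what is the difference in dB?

A, by 4.6 dB

A: GR = 8 − 8/5 = 6.4 dB.
B: GR = 3 − 3/2.5 = 1.8 dB.
Difference: 4.6 dB in favour of A.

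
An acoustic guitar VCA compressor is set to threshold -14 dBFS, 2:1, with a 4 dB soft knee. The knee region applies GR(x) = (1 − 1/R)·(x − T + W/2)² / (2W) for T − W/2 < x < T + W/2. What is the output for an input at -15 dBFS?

x − T + W/2 = -15 − (-14) + 2 = 1.
GR = (1 − 1/2) × 1² / 8 = 0.5 × 1 / 8 = 0.0625 dB.
Output = -15 − 0.0625 = -15.0625 dBFS.

-15.0625 dBFS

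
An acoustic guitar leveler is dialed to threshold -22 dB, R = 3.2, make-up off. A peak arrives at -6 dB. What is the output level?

-17 dB

-6 dB sits 16 dB over threshold.
At 3.2:1 the overshoot is divided by 3.2, leaving 5 dB above threshold.
Output = -22 + 5 = -17 dB.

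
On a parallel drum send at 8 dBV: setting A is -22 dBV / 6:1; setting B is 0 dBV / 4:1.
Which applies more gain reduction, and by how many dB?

A: GR = 30 − 30/6 = 25 dB.
B: GR = 8 − 8/4 = 6 dB.
A applies 19 dB more gain reduction.

A, by 19 dB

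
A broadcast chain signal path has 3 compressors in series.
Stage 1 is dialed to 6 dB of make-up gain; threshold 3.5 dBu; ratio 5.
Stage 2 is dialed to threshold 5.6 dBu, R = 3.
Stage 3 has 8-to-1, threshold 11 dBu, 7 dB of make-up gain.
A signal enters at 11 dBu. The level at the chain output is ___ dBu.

Stage 1: 7.5 dB above 3.5 dBu, reduced 5:1 to 1.5 dB above → 5 dBu; +6 dB make-up → 11 dBu.
Stage 2: overshoot 5.4 dB → 5.4/3 = 1.8 dB → 7.4 dBu.
Stage 3: 7.4 dBu ≤ 11 dBu, so stage 3 doesn't engage; make-up brings it to 14.4 dBu.

14.4 dBu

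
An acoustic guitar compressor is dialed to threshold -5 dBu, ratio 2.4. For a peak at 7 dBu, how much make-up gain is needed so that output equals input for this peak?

7 dB

Without make-up, output = threshold + overshoot/2.4 = -5 + 5 = 0 dBu.
Gap to target: 7 dB.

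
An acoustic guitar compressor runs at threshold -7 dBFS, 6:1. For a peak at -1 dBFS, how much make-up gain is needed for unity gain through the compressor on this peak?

The peak compresses to -7 + 6/6 = -6 dBFS.
To reach -1 dBFS requires -1 − (-6) = 5 dB of make-up.

5 dB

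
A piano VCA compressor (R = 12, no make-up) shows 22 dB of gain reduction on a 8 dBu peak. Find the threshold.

Input is 24 dB above T (since output overshoot × R = input overshoot: (-14 − T)·12 = 8 − T gives T = -16 dBu).
Check: -16 + (8 − (-16))/12 = -16 + 2 = -14 dBu. ✓

-16 dBu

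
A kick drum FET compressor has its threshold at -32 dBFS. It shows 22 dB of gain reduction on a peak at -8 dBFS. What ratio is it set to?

Input overshoot = -8 − (-32) = 24 dB.
Output overshoot = 24 − 22 = 2 dB.
Ratio = input overshoot / output overshoot = 24 / 2 = 12.

12:1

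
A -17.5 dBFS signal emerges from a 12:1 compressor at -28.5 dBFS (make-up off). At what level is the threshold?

Let T be the threshold. Output overshoot = (input overshoot)/R, so -28.5 − T = (-17.5 − T)/12.
12·(-28.5 − T) = -17.5 − T → 11·T = -342 − (-17.5) = -324.5.
T = -324.5/11 = -29.5 dBFS.

-29.5 dBFS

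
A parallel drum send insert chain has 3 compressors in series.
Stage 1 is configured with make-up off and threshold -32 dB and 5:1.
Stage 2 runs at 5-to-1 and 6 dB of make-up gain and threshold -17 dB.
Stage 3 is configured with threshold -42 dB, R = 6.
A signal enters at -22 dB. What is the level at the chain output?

Stage 1: overshoot 10 dB → 10/5 = 2 dB → -30 dB.
Stage 2: -30 dB ≤ -17 dB, so stage 2 doesn't engage; make-up brings it to -24 dB.
Stage 3: overshoot 18 dB → 18/6 = 3 dB → -39 dB.

-39 dB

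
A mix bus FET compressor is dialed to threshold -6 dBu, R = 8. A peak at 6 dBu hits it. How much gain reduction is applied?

10.5 dB

6 dBu exceeds the threshold by 12 dB.
After 8:1 compression the overshoot becomes 12/8 = 1.5 dB.
Gain reduction = 12 − 1.5 = 10.5 dB.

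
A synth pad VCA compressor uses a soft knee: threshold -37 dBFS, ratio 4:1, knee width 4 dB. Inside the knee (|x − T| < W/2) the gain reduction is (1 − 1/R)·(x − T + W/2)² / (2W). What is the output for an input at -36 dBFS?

-36.84375 dBFS

x − T + W/2 = -36 − (-37) + 2 = 3.
GR = (1 − 1/4) × 3² / 8 = 0.75 × 9 / 8 = 0.84375 dB.
Output = -36 − 0.84375 = -36.84375 dBFS.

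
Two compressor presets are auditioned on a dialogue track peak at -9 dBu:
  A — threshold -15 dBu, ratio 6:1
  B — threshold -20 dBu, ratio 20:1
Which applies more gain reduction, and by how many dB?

A: 6 dB over, compressed to 1 dB over, so 5 dB of GR.
B: 11 dB over, compressed to 0.55 dB over, so 10.45 dB of GR.
Difference: 5.45 dB in favour of B.

B, by 5.45 dB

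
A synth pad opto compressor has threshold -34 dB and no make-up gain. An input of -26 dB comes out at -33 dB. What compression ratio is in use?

8:1

Input overshoot = -26 − (-34) = 8 dB; output overshoot = -33 − (-34) = 1 dB.
Ratio = 8 / 1 = 8.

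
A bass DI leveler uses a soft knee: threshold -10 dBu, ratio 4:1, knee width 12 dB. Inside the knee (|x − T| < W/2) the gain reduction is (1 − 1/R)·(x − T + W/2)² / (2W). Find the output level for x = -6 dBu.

-9.125 dBu

x − T + W/2 = -6 − (-10) + 6 = 10.
GR = (1 − 1/4) × 10² / 24 = 0.75 × 100 / 24 = 3.125 dB.
Output = -6 − 3.125 = -9.125 dBu.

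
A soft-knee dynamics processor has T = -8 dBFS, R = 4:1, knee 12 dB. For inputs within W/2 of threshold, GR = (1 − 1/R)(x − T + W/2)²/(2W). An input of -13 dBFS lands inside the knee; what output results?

-13.03125 dBFS

x − T + W/2 = -13 − (-8) + 6 = 1.
GR = (1 − 1/4) × 1² / 24 = 0.75 × 1 / 24 = 0.03125 dB.
Output = -13 − 0.03125 = -13.03125 dBFS.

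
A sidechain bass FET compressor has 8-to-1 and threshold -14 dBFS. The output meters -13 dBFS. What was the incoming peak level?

The compressed level sits -13 − (-14) = 1 dB over threshold.
Before 8:1 compression the overshoot was 1 × 8 = 8 dB, so input = -14 + 8 = -6 dBFS.

-6 dBFS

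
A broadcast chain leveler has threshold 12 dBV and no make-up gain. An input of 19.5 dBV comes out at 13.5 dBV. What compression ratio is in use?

Input overshoot = 19.5 − 12 = 7.5 dB; output overshoot = 13.5 − 12 = 1.5 dB.
Ratio = 7.5 / 1.5 = 5.

5:1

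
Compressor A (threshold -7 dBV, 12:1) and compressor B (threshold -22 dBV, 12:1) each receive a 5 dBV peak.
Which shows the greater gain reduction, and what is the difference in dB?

A: overshoot 12 dB → output overshoot 1 dB → GR 11 dB.
B: overshoot 27 dB → output overshoot 2.25 dB → GR 24.75 dB.
Difference: 13.75 dB in favour of B.

B, by 13.75 dB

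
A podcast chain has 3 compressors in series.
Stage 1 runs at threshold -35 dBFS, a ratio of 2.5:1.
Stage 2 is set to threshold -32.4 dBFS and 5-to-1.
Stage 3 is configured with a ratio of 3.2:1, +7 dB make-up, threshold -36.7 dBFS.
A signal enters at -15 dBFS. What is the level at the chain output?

-28.01875 dBFS

Stage 1: 20 dB above -35 dBFS, reduced 2.5:1 to 8 dB above → -27 dBFS.
Stage 2: -27 dBFS is 5.4 dB over -32.4 dBFS; at 5:1 that becomes 1.08 dB over, giving -31.32 dBFS.
Stage 3: overshoot 5.38 dB → 5.38/3.2 = 1.68125 dB → -35.01875 dBFS; +7 dB make-up → -28.01875 dBFS.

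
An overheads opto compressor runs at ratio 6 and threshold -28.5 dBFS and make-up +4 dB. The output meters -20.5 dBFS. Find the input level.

-4.5 dBFS

Before make-up, the level was -20.5 − 4 = -24.5 dBFS.
That's 4 dB above the -28.5 dBFS threshold.
Undo the ratio: input overshoot = 4 × 6 = 24 dB, giving input = -4.5 dBFS.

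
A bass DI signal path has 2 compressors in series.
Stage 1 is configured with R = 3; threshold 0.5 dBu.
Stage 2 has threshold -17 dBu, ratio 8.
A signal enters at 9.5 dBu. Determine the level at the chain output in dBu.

Stage 1: 9.5 dBu is 9 dB over 0.5 dBu; at 3:1 that becomes 3 dB over, giving 3.5 dBu.
Stage 2: overshoot 20.5 dB → 20.5/8 = 2.5625 dB → -14.4375 dBu.

-14.4375 dBu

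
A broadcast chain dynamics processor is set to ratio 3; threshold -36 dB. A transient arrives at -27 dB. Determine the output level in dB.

-33 dB

The input is 9 dB above the -36 dB threshold.
At 3:1 the overshoot is divided by 3, leaving 3 dB above threshold.
So the level is -36 + 3 = -33 dB.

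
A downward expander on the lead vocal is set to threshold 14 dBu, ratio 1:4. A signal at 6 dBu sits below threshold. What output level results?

-18 dBu

Below threshold, a 1:4 expander applies gain = (4−1)×(T − x) of attenuation.
(4−1) × 8 = 24 dB, so output = 6 − 24 = -18 dBu.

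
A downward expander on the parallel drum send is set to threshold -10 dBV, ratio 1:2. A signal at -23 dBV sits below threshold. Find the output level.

-36 dBV

Below threshold, a 1:2 expander applies gain = (2−1)×(T − x) of attenuation.
(2−1) × 13 = 13 dB, so output = -23 − 13 = -36 dBV.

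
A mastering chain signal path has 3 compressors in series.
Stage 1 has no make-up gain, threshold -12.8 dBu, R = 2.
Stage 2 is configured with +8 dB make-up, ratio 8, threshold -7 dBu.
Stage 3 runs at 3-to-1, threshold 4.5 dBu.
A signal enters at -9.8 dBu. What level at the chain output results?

Stage 1: 3 dB above -12.8 dBu, reduced 2:1 to 1.5 dB above → -11.3 dBu.
Stage 2: below threshold (-11.3 ≤ -7); passes unchanged; make-up brings it to -3.3 dBu.
Stage 3: -3.3 dBu ≤ 4.5 dBu, so stage 3 doesn't engage; output -3.3 dBu.

-3.3 dBu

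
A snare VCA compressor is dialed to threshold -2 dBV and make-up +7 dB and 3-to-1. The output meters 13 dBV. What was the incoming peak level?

22 dBV

Remove make-up: 13 − 7 = 6 dBV.
That's 8 dB above the -2 dBV threshold.
Input overshoot = R × output overshoot = 24 dB → input = -2 + 24 = 22 dBV.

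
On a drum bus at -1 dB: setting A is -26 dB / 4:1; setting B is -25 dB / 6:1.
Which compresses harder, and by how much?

A: GR = 25 − 25/4 = 18.75 dB.
B: GR = 24 − 24/6 = 20 dB.
B applies 1.25 dB more gain reduction.

B, by 1.25 dB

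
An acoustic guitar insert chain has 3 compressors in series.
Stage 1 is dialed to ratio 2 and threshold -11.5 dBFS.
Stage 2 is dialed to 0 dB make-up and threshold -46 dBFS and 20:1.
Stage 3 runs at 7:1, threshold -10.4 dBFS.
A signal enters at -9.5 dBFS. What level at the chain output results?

-44.225 dBFS

Stage 1: 2 dB above -11.5 dBFS, reduced 2:1 to 1 dB above → -10.5 dBFS.
Stage 2: -10.5 dBFS is 35.5 dB over -46 dBFS; at 20:1 that becomes 1.775 dB over, giving -44.225 dBFS.
Stage 3: below threshold (-44.225 ≤ -10.4); passes unchanged; output -44.225 dBFS.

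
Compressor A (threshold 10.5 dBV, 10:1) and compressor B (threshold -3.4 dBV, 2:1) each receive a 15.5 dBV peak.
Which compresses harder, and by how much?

B, by 4.95 dB

A: GR = 5 − 5/10 = 4.5 dB.
B: GR = 18.9 − 18.9/2 = 9.45 dB.
Difference: 4.95 dB in favour of B.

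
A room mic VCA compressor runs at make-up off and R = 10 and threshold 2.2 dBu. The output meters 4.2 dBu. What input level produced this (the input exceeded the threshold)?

Post-compression overshoot = 4.2 − 2.2 = 2 dB.
Before 10:1 compression the overshoot was 2 × 10 = 20 dB, so input = 2.2 + 20 = 22.2 dBu.

22.2 dBu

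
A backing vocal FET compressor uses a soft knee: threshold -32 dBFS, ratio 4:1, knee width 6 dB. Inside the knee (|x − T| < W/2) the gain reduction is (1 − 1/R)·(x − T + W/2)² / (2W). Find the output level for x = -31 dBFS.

x − T + W/2 = -31 − (-32) + 3 = 4.
GR = (1 − 1/4) × 4² / 12 = 0.75 × 16 / 12 = 1 dB.
Output = -31 − 1 = -32 dBFS.

-32 dBFS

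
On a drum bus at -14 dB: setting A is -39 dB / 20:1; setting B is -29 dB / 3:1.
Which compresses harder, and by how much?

A, by 13.75 dB

A: GR = 25 − 25/20 = 23.75 dB.
B: GR = 15 − 15/3 = 10 dB.
Difference: 13.75 dB in favour of A.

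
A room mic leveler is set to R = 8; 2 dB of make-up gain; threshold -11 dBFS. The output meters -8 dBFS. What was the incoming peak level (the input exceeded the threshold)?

-3 dBFS

Before make-up, the level was -8 − 2 = -10 dBFS.
The compressed level sits -10 − (-11) = 1 dB over threshold.
Input overshoot = R × output overshoot = 8 dB → input = -11 + 8 = -3 dBFS.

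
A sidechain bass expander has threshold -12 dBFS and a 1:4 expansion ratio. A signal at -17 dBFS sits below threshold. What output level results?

The input is 5 dB below the -12 dBFS threshold.
A 1:4 expander multiplies undershoot by 4: 5 × 4 = 20 dB below threshold.
Output = -12 − 20 = -32 dBFS.

-32 dBFS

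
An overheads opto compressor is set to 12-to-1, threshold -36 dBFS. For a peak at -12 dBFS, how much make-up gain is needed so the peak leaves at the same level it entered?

Without make-up, output = threshold + overshoot/12 = -36 + 2 = -34 dBFS.
Gap to target: 22 dB.

22 dB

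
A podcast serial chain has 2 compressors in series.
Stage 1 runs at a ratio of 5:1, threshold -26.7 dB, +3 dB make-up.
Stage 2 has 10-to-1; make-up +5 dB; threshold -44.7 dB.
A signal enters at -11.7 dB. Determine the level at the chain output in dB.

-37.3 dB

Stage 1: 15 dB above -26.7 dB, reduced 5:1 to 3 dB above → -23.7 dB; +3 dB make-up → -20.7 dB.
Stage 2: -20.7 dB is 24 dB over -44.7 dB; at 10:1 that becomes 2.4 dB over, giving -42.3 dB; +5 dB make-up → -37.3 dB.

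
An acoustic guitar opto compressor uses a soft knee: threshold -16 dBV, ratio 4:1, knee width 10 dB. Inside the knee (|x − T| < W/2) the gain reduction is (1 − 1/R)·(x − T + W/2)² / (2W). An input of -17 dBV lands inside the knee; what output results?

-17.6 dBV

x − T + W/2 = -17 − (-16) + 5 = 4.
GR = (1 − 1/4) × 4² / 20 = 0.75 × 16 / 20 = 0.6 dB.
Output = -17 − 0.6 = -17.6 dBV.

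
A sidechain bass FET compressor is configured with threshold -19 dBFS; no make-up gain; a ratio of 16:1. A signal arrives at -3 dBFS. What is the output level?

-3 dBFS sits 16 dB over threshold.
The 16 dB excess becomes 1 dB after 16:1 reduction.
Output = -19 + 1 = -18 dBFS.

-18 dBFS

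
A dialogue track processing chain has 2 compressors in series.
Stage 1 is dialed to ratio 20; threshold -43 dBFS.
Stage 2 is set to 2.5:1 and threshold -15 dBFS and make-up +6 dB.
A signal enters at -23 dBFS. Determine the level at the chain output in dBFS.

-36 dBFS

Stage 1: overshoot 20 dB → 20/20 = 1 dB → -42 dBFS.
Stage 2: below threshold (-42 ≤ -15); passes unchanged; make-up brings it to -36 dBFS.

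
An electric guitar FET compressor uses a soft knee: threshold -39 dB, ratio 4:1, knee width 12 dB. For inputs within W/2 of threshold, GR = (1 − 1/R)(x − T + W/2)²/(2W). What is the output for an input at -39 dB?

x − T + W/2 = -39 − (-39) + 6 = 6.
GR = (1 − 1/4) × 6² / 24 = 0.75 × 36 / 24 = 1.125 dB.
Output = -39 − 1.125 = -40.125 dB.

-40.125 dB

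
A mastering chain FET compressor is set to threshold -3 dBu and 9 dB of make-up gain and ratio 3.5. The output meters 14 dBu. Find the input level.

25 dBu

Stripping the +9 dB make-up gives 5 dBu at the gain stage.
That's 8 dB above the -3 dBu threshold.
Undo the ratio: input overshoot = 8 × 3.5 = 28 dB, giving input = 25 dBu.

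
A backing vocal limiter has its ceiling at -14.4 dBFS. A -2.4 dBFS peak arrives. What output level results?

At ∞:1, everything above -14.4 dBFS is held at the ceiling.

-14.4 dBFS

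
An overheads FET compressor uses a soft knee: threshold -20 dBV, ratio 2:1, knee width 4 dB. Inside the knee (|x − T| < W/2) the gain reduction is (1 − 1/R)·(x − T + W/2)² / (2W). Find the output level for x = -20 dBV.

-20.25 dBV

x − T + W/2 = -20 − (-20) + 2 = 2.
GR = (1 − 1/2) × 2² / 8 = 0.5 × 4 / 8 = 0.25 dB.
Output = -20 − 0.25 = -20.25 dBV.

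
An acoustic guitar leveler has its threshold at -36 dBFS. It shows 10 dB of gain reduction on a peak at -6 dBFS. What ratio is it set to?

Input overshoot = -6 − (-36) = 30 dB.
Output overshoot = 30 − 10 = 20 dB.
Ratio = input overshoot / output overshoot = 30 / 20 = 1.5.

1.5:1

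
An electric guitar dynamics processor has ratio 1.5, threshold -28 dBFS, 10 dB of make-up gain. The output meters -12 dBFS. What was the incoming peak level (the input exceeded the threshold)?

-19 dBFS

Before make-up, the level was -12 − 10 = -22 dBFS.
That's 6 dB above the -28 dBFS threshold.
Input overshoot = R × output overshoot = 9 dB → input = -28 + 9 = -19 dBFS.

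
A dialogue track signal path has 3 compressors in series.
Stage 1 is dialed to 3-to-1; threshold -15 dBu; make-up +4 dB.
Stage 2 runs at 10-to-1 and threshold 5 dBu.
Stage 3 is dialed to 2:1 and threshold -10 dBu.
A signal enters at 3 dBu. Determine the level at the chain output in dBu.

-7.5 dBu

Stage 1: 3 dBu is 18 dB over -15 dBu; at 3:1 that becomes 6 dB over, giving -9 dBu; +4 dB make-up → -5 dBu.
Stage 2: -5 dBu is at or below the 5 dBu threshold — no compression; output -5 dBu.
Stage 3: 5 dB above -10 dBu, reduced 2:1 to 2.5 dB above → -7.5 dBu.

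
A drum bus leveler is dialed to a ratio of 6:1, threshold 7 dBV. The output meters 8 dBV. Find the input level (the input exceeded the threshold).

13 dBV

The compressed level sits 8 − 7 = 1 dB over threshold.
Undo the ratio: input overshoot = 1 × 6 = 6 dB, giving input = 13 dBV.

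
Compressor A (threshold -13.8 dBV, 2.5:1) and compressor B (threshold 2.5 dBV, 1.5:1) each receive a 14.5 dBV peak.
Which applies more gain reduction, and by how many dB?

A, by 12.98 dB

A: 28.3 dB over, compressed to 11.32 dB over, so 16.98 dB of GR.
B: 12 dB over, compressed to 8 dB over, so 4 dB of GR.
A reduces 12.98 dB more.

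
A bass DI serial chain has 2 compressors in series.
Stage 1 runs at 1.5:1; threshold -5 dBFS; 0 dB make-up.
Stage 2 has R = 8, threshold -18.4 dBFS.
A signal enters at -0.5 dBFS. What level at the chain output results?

Stage 1: -0.5 dBFS is 4.5 dB over -5 dBFS; at 1.5:1 that becomes 3 dB over, giving -2 dBFS.
Stage 2: 16.4 dB above -18.4 dBFS, reduced 8:1 to 2.05 dB above → -16.35 dBFS.

-16.35 dBFS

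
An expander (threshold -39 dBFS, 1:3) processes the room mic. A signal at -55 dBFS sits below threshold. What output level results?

-87 dBFS

Below threshold, a 1:3 expander applies gain = (3−1)×(T − x) of attenuation.
(3−1) × 16 = 32 dB, so output = -55 − 32 = -87 dBFS.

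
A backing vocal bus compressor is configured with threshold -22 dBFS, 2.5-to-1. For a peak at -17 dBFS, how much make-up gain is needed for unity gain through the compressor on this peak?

3 dB

The peak compresses to -22 + 5/2.5 = -20 dBFS.
To reach -17 dBFS requires -17 − (-20) = 3 dB of make-up.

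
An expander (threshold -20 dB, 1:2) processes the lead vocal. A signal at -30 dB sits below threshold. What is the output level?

The input is 10 dB below the -20 dB threshold.
A 1:2 expander multiplies undershoot by 2: 10 × 2 = 20 dB below threshold.
Output = -20 − 20 = -40 dB.

-40 dB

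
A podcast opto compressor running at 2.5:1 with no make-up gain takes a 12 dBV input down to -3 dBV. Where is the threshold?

-13 dBV

Gain reduction = 12 − (-3) = 15 dB; output overshoot = GR / (R − 1) = 15 / 1.5 = 10 dB.
Threshold = output − output overshoot = -3 − 10 = -13 dBV.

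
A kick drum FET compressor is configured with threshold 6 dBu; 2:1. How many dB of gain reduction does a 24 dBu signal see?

Overshoot = 24 − 6 = 18 dB.
After 2:1 compression the overshoot becomes 18/2 = 9 dB.
GR = overshoot in − overshoot out = 18 − 9 = 9 dB.

9 dB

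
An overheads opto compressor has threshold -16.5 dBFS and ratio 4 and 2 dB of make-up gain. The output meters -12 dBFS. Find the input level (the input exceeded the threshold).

-6.5 dBFS

Remove make-up: -12 − 2 = -14 dBFS.
Post-compression overshoot = -14 − (-16.5) = 2.5 dB.
Before 4:1 compression the overshoot was 2.5 × 4 = 10 dB, so input = -16.5 + 10 = -6.5 dBFS.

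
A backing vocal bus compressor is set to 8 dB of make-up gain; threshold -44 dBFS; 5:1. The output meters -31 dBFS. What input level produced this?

-19 dBFS

Remove make-up: -31 − 8 = -39 dBFS.
The compressed level sits -39 − (-44) = 5 dB over threshold.
Undo the ratio: input overshoot = 5 × 5 = 25 dB, giving input = -19 dBFS.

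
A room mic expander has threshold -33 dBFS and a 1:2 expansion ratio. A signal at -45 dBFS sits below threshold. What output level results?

Undershoot = (-33) − (-45) = 12 dB.
At 1:2, that expands to 24 dB under threshold.
Output = -33 − 24 = -57 dBFS.

-57 dBFS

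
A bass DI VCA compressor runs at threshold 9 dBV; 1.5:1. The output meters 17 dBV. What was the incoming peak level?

That's 8 dB above the 9 dBV threshold.
Undo the ratio: input overshoot = 8 × 1.5 = 12 dB, giving input = 21 dBV.

21 dBV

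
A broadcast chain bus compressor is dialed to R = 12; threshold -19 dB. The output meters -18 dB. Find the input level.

Post-compression overshoot = -18 − (-19) = 1 dB.
Before 12:1 compression the overshoot was 1 × 12 = 12 dB, so input = -19 + 12 = -7 dB.

-7 dB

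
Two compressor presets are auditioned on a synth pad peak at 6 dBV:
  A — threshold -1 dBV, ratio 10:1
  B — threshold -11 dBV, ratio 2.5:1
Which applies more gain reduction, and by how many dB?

B, by 3.9 dB

A: 7 dB over, compressed to 0.7 dB over, so 6.3 dB of GR.
B: 17 dB over, compressed to 6.8 dB over, so 10.2 dB of GR.
B applies 3.9 dB more gain reduction.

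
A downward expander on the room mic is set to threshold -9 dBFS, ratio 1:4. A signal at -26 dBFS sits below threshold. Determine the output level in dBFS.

-77 dBFS

The input is 17 dB below the -9 dBFS threshold.
A 1:4 expander multiplies undershoot by 4: 17 × 4 = 68 dB below threshold.
Output = -9 − 68 = -77 dBFS.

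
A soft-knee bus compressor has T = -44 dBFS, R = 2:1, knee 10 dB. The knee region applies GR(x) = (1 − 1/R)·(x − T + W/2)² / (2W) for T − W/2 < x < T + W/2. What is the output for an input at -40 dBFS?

x − T + W/2 = -40 − (-44) + 5 = 9.
GR = (1 − 1/2) × 9² / 20 = 0.5 × 81 / 20 = 2.025 dB.
Output = -40 − 2.025 = -42.025 dBFS.

-42.025 dBFS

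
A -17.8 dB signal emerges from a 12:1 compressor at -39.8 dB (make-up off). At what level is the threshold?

Input is 24 dB above T (since output overshoot × R = input overshoot: (-39.8 − T)·12 = -17.8 − T gives T = -41.8 dB).
Check: -41.8 + (-17.8 − (-41.8))/12 = -41.8 + 2 = -39.8 dB. ✓

-41.8 dB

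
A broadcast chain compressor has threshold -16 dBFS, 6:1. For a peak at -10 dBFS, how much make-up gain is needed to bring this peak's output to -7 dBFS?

Without make-up, output = threshold + overshoot/6 = -16 + 1 = -15 dBFS.
Gap to target: 8 dB.

8 dB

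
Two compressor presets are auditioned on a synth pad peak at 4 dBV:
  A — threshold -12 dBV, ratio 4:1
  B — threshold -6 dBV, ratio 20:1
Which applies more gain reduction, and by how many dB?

A: overshoot 16 dB → output overshoot 4 dB → GR 12 dB.
B: overshoot 10 dB → output overshoot 0.5 dB → GR 9.5 dB.
A applies 2.5 dB more gain reduction.

A, by 2.5 dB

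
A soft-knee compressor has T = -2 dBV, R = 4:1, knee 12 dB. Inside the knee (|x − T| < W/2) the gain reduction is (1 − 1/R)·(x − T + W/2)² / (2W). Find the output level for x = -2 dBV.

-3.125 dBV

x − T + W/2 = -2 − (-2) + 6 = 6.
GR = (1 − 1/4) × 6² / 24 = 0.75 × 36 / 24 = 1.125 dB.
Output = -2 − 1.125 = -3.125 dBV.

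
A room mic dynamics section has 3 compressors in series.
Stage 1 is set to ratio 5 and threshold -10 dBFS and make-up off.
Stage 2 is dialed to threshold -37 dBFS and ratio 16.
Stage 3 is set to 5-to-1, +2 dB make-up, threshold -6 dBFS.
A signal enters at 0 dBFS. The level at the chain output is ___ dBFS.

Stage 1: 10 dB above -10 dBFS, reduced 5:1 to 2 dB above → -8 dBFS.
Stage 2: overshoot 29 dB → 29/16 = 1.8125 dB → -35.1875 dBFS.
Stage 3: -35.1875 dBFS is at or below the -6 dBFS threshold — no compression; make-up brings it to -33.1875 dBFS.

-33.1875 dBFS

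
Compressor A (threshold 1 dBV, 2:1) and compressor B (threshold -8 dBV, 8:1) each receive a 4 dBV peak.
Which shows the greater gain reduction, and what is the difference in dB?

A: overshoot 3 dB → output overshoot 1.5 dB → GR 1.5 dB.
B: overshoot 12 dB → output overshoot 1.5 dB → GR 10.5 dB.
B reduces 9 dB more.

B, by 9 dB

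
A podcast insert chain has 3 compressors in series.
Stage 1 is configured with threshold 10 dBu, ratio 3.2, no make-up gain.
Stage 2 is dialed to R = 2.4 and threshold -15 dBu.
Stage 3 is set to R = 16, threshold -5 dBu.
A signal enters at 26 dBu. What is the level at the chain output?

-4.84375 dBu

Stage 1: overshoot 16 dB → 16/3.2 = 5 dB → 15 dBu.
Stage 2: 30 dB above -15 dBu, reduced 2.4:1 to 12.5 dB above → -2.5 dBu.
Stage 3: -2.5 dBu is 2.5 dB over -5 dBu; at 16:1 that becomes 0.15625 dB over, giving -4.84375 dBu.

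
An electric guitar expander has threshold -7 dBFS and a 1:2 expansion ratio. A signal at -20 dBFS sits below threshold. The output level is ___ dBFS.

The input is 13 dB below the -7 dBFS threshold.
A 1:2 expander multiplies undershoot by 2: 13 × 2 = 26 dB below threshold.
Output = -7 − 26 = -33 dBFS.

-33 dBFS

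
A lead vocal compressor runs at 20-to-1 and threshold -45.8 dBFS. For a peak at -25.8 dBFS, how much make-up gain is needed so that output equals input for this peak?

19 dB

Overshoot 20 dB → 20/20 = 1 dB after compression, so the compressed level is -45.8 + 1 = -44.8 dBFS.
Make-up = target − compressed = -25.8 − (-44.8) = 19 dB.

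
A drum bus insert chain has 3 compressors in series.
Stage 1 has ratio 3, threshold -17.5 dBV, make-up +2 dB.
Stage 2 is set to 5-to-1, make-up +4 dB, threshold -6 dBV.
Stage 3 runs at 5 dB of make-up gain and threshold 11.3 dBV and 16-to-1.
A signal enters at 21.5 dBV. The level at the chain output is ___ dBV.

3.7 dBV

Stage 1: 21.5 dBV is 39 dB over -17.5 dBV; at 3:1 that becomes 13 dB over, giving -4.5 dBV; +2 dB make-up → -2.5 dBV.
Stage 2: 3.5 dB above -6 dBV, reduced 5:1 to 0.7 dB above → -5.3 dBV; +4 dB make-up → -1.3 dBV.
Stage 3: -1.3 dBV is at or below the 11.3 dBV threshold — no compression; make-up brings it to 3.7 dBV.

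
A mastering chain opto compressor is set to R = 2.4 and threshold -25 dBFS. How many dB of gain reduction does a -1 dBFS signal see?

14 dB

Overshoot = -1 − (-25) = 24 dB.
At 2.4:1, output sits 24/2.4 = 10 dB above threshold.
So the signal is attenuated by 24 − 10 = 14 dB.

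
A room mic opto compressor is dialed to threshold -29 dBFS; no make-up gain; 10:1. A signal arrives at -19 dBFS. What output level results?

-28 dBFS

The input is 10 dB above the -29 dBFS threshold.
10:1 compression reduces that to 10/10 = 1 dB over.
That puts the output at -28 dBFS.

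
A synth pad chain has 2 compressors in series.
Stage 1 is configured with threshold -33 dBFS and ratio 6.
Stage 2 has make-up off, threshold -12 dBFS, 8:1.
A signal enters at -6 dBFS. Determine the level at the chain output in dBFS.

-28.5 dBFS

Stage 1: 27 dB above -33 dBFS, reduced 6:1 to 4.5 dB above → -28.5 dBFS.
Stage 2: below threshold (-28.5 ≤ -12); passes unchanged; output -28.5 dBFS.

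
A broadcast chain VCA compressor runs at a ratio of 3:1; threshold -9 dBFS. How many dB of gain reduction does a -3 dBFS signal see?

-3 dBFS exceeds the threshold by 6 dB.
After 3:1 compression the overshoot becomes 6/3 = 2 dB.
GR = overshoot in − overshoot out = 6 − 2 = 4 dB.

4 dB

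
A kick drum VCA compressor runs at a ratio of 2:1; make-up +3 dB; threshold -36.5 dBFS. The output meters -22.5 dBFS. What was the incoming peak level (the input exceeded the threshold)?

Remove make-up: -22.5 − 3 = -25.5 dBFS.
Post-compression overshoot = -25.5 − (-36.5) = 11 dB.
Undo the ratio: input overshoot = 11 × 2 = 22 dB, giving input = -14.5 dBFS.

-14.5 dBFS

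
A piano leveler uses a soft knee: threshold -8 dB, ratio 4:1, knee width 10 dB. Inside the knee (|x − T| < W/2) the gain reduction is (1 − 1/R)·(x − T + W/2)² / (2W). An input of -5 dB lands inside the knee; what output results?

-7.4 dB

x − T + W/2 = -5 − (-8) + 5 = 8.
GR = (1 − 1/4) × 8² / 20 = 0.75 × 64 / 20 = 2.4 dB.
Output = -5 − 2.4 = -7.4 dB.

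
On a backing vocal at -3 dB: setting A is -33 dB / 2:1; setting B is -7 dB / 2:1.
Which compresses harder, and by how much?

A: GR = 30 − 30/2 = 15 dB.
B: GR = 4 − 4/2 = 2 dB.
A reduces 13 dB more.

A, by 13 dB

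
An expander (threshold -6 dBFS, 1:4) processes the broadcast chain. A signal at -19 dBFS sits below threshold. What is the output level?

-58 dBFS

Undershoot = (-6) − (-19) = 13 dB.
At 1:4, that expands to 52 dB under threshold.
Output = -6 − 52 = -58 dBFS.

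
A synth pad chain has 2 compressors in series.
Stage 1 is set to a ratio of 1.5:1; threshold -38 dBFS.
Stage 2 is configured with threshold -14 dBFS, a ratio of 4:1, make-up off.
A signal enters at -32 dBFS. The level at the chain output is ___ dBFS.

-34 dBFS

Stage 1: -32 dBFS is 6 dB over -38 dBFS; at 1.5:1 that becomes 4 dB over, giving -34 dBFS.
Stage 2: -34 dBFS is at or below the -14 dBFS threshold — no compression; output -34 dBFS.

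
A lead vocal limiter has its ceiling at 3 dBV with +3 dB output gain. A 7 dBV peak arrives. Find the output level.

The limiter clamps the peak to its 3 dBV ceiling.
Output gain then adds 3 dB: 3 + 3 = 6 dBV.

6 dBV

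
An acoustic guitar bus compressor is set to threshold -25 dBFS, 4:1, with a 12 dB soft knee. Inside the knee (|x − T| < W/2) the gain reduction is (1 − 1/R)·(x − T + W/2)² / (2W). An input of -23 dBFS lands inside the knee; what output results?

-25 dBFS

x − T + W/2 = -23 − (-25) + 6 = 8.
GR = (1 − 1/4) × 8² / 24 = 0.75 × 64 / 24 = 2 dB.
Output = -23 − 2 = -25 dBFS.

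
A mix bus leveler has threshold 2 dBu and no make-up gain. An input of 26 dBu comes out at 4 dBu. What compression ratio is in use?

Input overshoot = 26 − 2 = 24 dB; output overshoot = 4 − 2 = 2 dB.
Ratio = 24 / 2 = 12.

12:1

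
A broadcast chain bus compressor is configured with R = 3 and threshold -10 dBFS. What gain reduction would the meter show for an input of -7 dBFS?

-7 dBFS exceeds the threshold by 3 dB.
A 3:1 ratio leaves 1 dB of that excess.
GR = overshoot in − overshoot out = 3 − 1 = 2 dB.

2 dB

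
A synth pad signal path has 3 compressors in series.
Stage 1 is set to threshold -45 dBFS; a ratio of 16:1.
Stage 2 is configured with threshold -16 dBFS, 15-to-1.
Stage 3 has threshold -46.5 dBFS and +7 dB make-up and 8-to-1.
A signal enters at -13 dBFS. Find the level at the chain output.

-39.0625 dBFS

Stage 1: -13 dBFS is 32 dB over -45 dBFS; at 16:1 that becomes 2 dB over, giving -43 dBFS.
Stage 2: -43 dBFS ≤ -16 dBFS, so stage 2 doesn't engage; output -43 dBFS.
Stage 3: overshoot 3.5 dB → 3.5/8 = 0.4375 dB → -46.0625 dBFS; +7 dB make-up → -39.0625 dBFS.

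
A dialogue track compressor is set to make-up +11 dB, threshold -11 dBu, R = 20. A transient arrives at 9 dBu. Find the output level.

1 dBu

The input is 20 dB above the -11 dBu threshold.
20:1 compression reduces that to 20/20 = 1 dB over.
Output = -11 + 1 = -10 dBu; make-up adds 11 dB, giving 1 dBu.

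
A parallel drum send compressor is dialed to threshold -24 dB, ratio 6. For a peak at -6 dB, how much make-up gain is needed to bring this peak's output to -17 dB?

4 dB

Without make-up, output = threshold + overshoot/6 = -24 + 3 = -21 dB.
Gap to target: 4 dB.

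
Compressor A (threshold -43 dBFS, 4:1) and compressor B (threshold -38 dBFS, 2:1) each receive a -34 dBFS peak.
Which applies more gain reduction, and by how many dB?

A: overshoot 9 dB → output overshoot 2.25 dB → GR 6.75 dB.
B: overshoot 4 dB → output overshoot 2 dB → GR 2 dB.
Difference: 4.75 dB in favour of A.

A, by 4.75 dB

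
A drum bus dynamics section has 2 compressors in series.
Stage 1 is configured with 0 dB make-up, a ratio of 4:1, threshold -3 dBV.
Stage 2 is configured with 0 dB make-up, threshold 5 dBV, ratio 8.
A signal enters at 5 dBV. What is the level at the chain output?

Stage 1: overshoot 8 dB → 8/4 = 2 dB → -1 dBV.
Stage 2: -1 dBV ≤ 5 dBV, so stage 2 doesn't engage; output -1 dBV.

-1 dBV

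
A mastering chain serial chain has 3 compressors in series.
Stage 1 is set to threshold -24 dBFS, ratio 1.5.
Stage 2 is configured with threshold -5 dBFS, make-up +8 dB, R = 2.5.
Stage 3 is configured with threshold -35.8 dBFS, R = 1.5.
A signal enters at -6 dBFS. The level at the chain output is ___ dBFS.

-14.6 dBFS

Stage 1: -6 dBFS is 18 dB over -24 dBFS; at 1.5:1 that becomes 12 dB over, giving -12 dBFS.
Stage 2: -12 dBFS ≤ -5 dBFS, so stage 2 doesn't engage; make-up brings it to -4 dBFS.
Stage 3: 31.8 dB above -35.8 dBFS, reduced 1.5:1 to 21.2 dB above → -14.6 dBFS.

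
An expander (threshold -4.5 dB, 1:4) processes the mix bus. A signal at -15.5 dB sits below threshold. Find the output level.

-48.5 dB

Below threshold, a 1:4 expander applies gain = (4−1)×(T − x) of attenuation.
(4−1) × 11 = 33 dB, so output = -15.5 − 33 = -48.5 dB.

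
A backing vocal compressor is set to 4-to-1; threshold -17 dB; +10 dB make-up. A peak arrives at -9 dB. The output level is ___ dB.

-5 dB

The input is 8 dB above the -17 dB threshold.
The 8 dB excess becomes 2 dB after 4:1 reduction.
That puts the output at -15 dB; make-up adds 10 dB, giving -5 dB.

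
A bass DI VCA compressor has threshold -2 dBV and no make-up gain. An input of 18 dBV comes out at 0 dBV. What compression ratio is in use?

Input overshoot = 18 − (-2) = 20 dB; output overshoot = 0 − (-2) = 2 dB.
Ratio = 20 / 2 = 10.

10:1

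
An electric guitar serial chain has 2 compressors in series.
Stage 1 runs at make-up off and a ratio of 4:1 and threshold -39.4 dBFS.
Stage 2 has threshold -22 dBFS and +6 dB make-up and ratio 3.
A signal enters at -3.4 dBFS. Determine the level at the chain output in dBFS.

-24.4 dBFS

Stage 1: 36 dB above -39.4 dBFS, reduced 4:1 to 9 dB above → -30.4 dBFS.
Stage 2: -30.4 dBFS ≤ -22 dBFS, so stage 2 doesn't engage; make-up brings it to -24.4 dBFS.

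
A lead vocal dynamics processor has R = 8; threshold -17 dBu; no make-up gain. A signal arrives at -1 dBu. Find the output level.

-15 dBu

Overshoot: -1 − (-17) = 16 dB.
The 16 dB excess becomes 2 dB after 8:1 reduction.
That puts the output at -15 dBu.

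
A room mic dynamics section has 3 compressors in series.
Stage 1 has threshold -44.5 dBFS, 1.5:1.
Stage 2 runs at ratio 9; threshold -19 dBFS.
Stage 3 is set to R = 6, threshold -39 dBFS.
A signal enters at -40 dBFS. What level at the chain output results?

-41.5 dBFS

Stage 1: -40 dBFS is 4.5 dB over -44.5 dBFS; at 1.5:1 that becomes 3 dB over, giving -41.5 dBFS.
Stage 2: -41.5 dBFS ≤ -19 dBFS, so stage 2 doesn't engage; output -41.5 dBFS.
Stage 3: below threshold (-41.5 ≤ -39); passes unchanged; output -41.5 dBFS.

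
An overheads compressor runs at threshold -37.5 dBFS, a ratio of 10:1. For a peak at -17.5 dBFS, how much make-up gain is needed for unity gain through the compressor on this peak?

18 dB

Without make-up, output = threshold + overshoot/10 = -37.5 + 2 = -35.5 dBFS.
Gap to target: 18 dB.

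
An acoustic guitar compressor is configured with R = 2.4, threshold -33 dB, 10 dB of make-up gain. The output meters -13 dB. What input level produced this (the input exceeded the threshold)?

Remove make-up: -13 − 10 = -23 dB.
That's 10 dB above the -33 dB threshold.
Before 2.4:1 compression the overshoot was 10 × 2.4 = 24 dB, so input = -33 + 24 = -9 dB.

-9 dB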